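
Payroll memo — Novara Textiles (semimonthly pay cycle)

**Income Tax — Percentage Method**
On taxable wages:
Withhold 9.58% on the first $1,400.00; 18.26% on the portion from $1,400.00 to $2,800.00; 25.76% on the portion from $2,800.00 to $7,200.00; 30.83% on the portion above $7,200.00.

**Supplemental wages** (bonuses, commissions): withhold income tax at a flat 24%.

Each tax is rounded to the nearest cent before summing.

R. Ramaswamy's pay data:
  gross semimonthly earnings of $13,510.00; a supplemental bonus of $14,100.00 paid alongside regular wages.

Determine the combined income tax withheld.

$6,852.57

Income Tax: taxable = $13,510.00
  $1,523.20 + 30.83% × ($13,510.00 − $7,200.00) = $1,523.20 + 30.83% × $6,310.00 = $3,468.57
Supplemental (24% flat on bonus): 24% × $14,100.00 = $3,384.00
Total income tax: $3,468.57 + $3,384.00 = $6,852.57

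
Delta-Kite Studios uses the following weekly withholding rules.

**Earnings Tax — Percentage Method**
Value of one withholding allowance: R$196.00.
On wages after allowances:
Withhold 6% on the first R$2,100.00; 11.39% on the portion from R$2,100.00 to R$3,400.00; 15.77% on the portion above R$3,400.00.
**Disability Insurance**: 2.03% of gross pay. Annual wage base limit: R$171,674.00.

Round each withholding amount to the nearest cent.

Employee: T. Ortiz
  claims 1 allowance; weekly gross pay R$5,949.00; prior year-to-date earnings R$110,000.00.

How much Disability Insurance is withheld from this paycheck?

R$120.76

Disability Insurance: 2.03% × R$5,949.00 = R$120.76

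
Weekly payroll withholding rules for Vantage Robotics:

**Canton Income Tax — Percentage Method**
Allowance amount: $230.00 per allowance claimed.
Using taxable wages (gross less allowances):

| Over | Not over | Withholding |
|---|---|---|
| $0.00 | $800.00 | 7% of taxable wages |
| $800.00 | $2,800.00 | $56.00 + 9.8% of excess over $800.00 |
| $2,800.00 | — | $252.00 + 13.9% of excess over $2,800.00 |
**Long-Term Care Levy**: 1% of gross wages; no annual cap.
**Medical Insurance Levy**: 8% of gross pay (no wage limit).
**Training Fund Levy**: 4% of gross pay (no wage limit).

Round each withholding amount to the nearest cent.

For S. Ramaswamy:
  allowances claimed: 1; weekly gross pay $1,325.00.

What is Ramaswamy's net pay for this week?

Canton Income Tax: taxable = $1,325.00 − 1×$230.00 = $1,095.00
  $56.00 + 9.8% × ($1,095.00 − $800.00) = $56.00 + 9.8% × $295.00 = $84.91
Long-Term Care Levy: 1% × $1,325.00 = $13.25
Medical Insurance Levy: 8% × $1,325.00 = $106.00
Training Fund Levy: 4% × $1,325.00 = $53.00
Total withheld: $84.91 + $13.25 + $106.00 + $53.00 = $257.16
Net pay: $1,325.00 − $257.16 = $1,067.84

$1,067.84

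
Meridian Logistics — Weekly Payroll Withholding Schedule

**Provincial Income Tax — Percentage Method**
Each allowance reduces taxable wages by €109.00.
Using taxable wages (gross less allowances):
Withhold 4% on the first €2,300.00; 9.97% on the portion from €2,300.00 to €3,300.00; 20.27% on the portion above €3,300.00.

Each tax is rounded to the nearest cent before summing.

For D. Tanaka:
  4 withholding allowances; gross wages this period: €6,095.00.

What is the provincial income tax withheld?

€669.87

Provincial Income Tax: taxable = €6,095.00 − 4×€109.00 = €5,659.00
  €191.70 + 20.27% × (€5,659.00 − €3,300.00) = €191.70 + 20.27% × €2,359.00 = €669.87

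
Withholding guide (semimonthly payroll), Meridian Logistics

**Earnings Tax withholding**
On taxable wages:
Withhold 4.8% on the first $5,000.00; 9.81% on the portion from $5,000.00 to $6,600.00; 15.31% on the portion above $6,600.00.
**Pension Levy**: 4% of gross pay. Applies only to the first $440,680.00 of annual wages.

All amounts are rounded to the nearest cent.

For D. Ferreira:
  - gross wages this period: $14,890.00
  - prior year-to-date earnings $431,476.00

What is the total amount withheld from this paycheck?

Earnings Tax: taxable = $14,890.00
  $396.96 + 15.31% × ($14,890.00 − $6,600.00) = $396.96 + 15.31% × $8,290.00 = $1,666.16
Pension Levy: cap $440,680.00 − YTD $431,476.00 = $9,204.00 subject; 4% × $9,204.00 = $368.16
Total: $1,666.16 + $368.16 = $2,034.32

$2,034.32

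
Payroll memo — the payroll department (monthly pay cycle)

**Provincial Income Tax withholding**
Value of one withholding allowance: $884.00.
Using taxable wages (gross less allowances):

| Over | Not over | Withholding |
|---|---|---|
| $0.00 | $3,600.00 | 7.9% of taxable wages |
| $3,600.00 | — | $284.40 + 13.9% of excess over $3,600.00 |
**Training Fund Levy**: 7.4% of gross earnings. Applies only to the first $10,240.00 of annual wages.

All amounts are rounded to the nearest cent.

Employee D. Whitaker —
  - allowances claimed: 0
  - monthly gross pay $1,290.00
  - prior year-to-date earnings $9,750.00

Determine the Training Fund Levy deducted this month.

$36.26

Training Fund Levy: cap $10,240.00 − YTD $9,750.00 = $490.00 subject; 7.4% × $490.00 = $36.26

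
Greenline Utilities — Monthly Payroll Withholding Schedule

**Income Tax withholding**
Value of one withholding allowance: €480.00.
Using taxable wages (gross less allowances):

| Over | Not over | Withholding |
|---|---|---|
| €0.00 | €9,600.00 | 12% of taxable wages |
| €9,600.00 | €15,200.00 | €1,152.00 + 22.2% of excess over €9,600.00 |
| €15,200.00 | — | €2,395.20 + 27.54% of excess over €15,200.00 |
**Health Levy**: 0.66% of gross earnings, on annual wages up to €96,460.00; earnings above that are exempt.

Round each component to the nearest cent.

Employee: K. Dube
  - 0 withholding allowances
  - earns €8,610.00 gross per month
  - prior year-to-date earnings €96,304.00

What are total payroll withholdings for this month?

€1,034.23

Income Tax: taxable = €8,610.00
  12% × €8,610.00 = €1,033.20
Health Levy: cap €96,460.00 − YTD €96,304.00 = €156.00 subject; 0.66% × €156.00 = €1.03
Total: €1,033.20 + €1.03 = €1,034.23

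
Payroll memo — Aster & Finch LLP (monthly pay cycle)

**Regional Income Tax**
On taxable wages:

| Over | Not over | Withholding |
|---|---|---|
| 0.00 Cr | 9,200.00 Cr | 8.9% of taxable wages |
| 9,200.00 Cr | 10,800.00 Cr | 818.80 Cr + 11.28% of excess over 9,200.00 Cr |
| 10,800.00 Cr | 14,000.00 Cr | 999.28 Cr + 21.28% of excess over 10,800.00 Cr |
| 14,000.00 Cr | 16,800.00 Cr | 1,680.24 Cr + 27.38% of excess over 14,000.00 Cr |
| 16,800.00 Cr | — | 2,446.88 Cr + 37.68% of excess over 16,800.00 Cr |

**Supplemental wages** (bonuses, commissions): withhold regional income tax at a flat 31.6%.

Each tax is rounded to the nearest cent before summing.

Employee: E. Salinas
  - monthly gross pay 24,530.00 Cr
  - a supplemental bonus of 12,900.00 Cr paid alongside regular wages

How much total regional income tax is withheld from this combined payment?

Regional Income Tax: taxable = 24,530.00 Cr
  2,446.88 Cr + 37.68% × (24,530.00 Cr − 16,800.00 Cr) = 2,446.88 Cr + 37.68% × 7,730.00 Cr = 5,359.54 Cr
Supplemental (31.6% flat on bonus): 31.6% × 12,900.00 Cr = 4,076.40 Cr
Total regional income tax: 5,359.54 Cr + 4,076.40 Cr = 9,435.94 Cr

9,435.94 Cr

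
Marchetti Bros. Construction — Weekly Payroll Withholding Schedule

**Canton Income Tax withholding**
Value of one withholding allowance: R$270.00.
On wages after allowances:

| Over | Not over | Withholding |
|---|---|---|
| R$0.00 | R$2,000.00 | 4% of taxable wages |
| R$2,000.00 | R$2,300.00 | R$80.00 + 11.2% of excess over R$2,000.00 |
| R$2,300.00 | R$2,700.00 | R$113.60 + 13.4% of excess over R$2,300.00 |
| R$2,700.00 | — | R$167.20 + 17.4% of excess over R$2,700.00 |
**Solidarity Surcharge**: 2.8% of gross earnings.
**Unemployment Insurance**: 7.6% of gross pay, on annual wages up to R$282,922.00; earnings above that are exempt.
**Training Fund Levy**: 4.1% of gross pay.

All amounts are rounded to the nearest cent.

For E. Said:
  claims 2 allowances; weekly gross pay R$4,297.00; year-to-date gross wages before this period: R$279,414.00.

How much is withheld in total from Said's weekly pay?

Canton Income Tax: taxable = R$4,297.00 − 2×R$270.00 = R$3,757.00
  R$167.20 + 17.4% × (R$3,757.00 − R$2,700.00) = R$167.20 + 17.4% × R$1,057.00 = R$351.12
Solidarity Surcharge: 2.8% × R$4,297.00 = R$120.32
Unemployment Insurance: cap R$282,922.00 − YTD R$279,414.00 = R$3,508.00 subject; 7.6% × R$3,508.00 = R$266.61
Training Fund Levy: 4.1% × R$4,297.00 = R$176.18
Total: R$351.12 + R$120.32 + R$266.61 + R$176.18 = R$914.23

R$914.23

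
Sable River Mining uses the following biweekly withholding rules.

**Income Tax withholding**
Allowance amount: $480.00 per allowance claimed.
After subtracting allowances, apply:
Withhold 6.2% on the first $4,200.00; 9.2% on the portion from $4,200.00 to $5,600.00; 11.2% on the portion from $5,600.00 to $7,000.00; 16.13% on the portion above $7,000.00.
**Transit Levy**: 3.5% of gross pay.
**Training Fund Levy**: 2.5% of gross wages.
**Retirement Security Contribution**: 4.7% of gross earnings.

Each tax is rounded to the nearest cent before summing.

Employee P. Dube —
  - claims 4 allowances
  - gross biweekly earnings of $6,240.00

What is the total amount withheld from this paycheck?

Income Tax: taxable = $6,240.00 − 4×$480.00 = $4,320.00
  $260.40 + 9.2% × ($4,320.00 − $4,200.00) = $260.40 + 9.2% × $120.00 = $271.44
Transit Levy: 3.5% × $6,240.00 = $218.40
Training Fund Levy: 2.5% × $6,240.00 = $156.00
Retirement Security Contribution: 4.7% × $6,240.00 = $293.28
Total: $271.44 + $218.40 + $156.00 + $293.28 = $939.12

$939.12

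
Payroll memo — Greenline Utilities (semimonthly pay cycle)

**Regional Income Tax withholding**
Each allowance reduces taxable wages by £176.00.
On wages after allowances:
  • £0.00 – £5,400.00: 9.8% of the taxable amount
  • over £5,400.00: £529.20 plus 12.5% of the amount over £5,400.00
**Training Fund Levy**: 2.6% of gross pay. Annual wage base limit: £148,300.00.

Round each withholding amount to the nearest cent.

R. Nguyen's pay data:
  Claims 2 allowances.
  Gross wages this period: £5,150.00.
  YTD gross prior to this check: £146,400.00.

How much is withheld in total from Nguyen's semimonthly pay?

£519.60

Regional Income Tax: taxable = £5,150.00 − 2×£176.00 = £4,798.00
  9.8% × £4,798.00 = £470.20
Training Fund Levy: cap £148,300.00 − YTD £146,400.00 = £1,900.00 subject; 2.6% × £1,900.00 = £49.40
Total: £470.20 + £49.40 = £519.60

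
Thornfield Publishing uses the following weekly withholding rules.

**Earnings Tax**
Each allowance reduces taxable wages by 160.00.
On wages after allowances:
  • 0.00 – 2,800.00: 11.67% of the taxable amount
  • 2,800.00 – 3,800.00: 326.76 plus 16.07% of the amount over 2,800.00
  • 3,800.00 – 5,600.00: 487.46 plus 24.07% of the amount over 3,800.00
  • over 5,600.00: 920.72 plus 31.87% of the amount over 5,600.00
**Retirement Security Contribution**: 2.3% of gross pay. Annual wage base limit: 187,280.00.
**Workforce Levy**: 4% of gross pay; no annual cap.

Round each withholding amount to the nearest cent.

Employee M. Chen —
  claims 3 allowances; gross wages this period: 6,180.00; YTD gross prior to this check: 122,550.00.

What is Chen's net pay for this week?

Earnings Tax: taxable = 6,180.00 − 3×160.00 = 5,700.00
  920.72 + 31.87% × (5,700.00 − 5,600.00) = 920.72 + 31.87% × 100.00 = 952.59
Retirement Security Contribution: 2.3% × 6,180.00 = 142.14
Workforce Levy: 4% × 6,180.00 = 247.20
Total withheld: 952.59 + 142.14 + 247.20 = 1,341.93
Net pay: 6,180.00 − 1,341.93 = 4,838.07

4,838.07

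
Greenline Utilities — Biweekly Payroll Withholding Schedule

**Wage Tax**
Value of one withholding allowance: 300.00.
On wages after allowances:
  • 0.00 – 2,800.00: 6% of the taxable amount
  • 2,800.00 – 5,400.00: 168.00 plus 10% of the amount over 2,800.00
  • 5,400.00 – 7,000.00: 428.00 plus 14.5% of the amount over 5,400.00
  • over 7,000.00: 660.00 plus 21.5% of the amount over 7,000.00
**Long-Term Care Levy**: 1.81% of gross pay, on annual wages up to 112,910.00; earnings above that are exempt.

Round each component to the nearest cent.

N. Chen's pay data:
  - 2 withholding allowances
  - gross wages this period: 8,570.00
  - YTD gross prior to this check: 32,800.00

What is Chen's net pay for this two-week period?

7,546.33

Wage Tax: taxable = 8,570.00 − 2×300.00 = 7,970.00
  660.00 + 21.5% × (7,970.00 − 7,000.00) = 660.00 + 21.5% × 970.00 = 868.55
Long-Term Care Levy: 1.81% × 8,570.00 = 155.12
Total withheld: 868.55 + 155.12 = 1,023.67
Net pay: 8,570.00 − 1,023.67 = 7,546.33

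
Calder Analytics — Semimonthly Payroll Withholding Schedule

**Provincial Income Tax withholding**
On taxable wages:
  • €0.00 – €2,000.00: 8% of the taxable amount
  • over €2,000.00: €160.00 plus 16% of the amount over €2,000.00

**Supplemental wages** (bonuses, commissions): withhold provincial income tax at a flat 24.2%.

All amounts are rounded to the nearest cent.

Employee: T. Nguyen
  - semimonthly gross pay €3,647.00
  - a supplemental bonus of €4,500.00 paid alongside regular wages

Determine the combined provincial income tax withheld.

Provincial Income Tax: taxable = €3,647.00
  €160.00 + 16% × (€3,647.00 − €2,000.00) = €160.00 + 16% × €1,647.00 = €423.52
Supplemental (24.2% flat on bonus): 24.2% × €4,500.00 = €1,089.00
Total provincial income tax: €423.52 + €1,089.00 = €1,512.52

€1,512.52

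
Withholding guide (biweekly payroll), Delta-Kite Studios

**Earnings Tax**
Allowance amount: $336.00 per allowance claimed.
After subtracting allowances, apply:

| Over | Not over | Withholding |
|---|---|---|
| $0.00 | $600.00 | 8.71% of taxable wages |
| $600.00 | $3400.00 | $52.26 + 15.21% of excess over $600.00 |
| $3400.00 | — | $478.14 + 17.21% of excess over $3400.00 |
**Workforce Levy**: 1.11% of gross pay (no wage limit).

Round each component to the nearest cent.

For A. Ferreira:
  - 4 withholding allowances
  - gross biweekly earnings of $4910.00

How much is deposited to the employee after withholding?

Earnings Tax: taxable = $4910.00 − 4×$336.00 = $3566.00
  $478.14 + 17.21% × ($3566.00 − $3400.00) = $478.14 + 17.21% × $166.00 = $506.71
Workforce Levy: 1.11% × $4910.00 = $54.50
Total withheld: $506.71 + $54.50 = $561.21
Net pay: $4910.00 − $561.21 = $4348.79

$4348.79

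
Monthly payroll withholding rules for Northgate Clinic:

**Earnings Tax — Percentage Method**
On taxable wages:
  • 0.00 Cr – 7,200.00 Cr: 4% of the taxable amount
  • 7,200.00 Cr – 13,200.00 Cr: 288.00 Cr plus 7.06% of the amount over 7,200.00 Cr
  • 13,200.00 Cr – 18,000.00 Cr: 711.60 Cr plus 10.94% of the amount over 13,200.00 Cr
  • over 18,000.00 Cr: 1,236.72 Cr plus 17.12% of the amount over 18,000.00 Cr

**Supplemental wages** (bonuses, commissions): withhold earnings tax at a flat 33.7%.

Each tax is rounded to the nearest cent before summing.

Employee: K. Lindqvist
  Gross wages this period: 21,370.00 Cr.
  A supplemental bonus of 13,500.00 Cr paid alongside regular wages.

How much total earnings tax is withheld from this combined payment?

6,363.16 Cr

Earnings Tax: taxable = 21,370.00 Cr
  1,236.72 Cr + 17.12% × (21,370.00 Cr − 18,000.00 Cr) = 1,236.72 Cr + 17.12% × 3,370.00 Cr = 1,813.66 Cr
Supplemental (33.7% flat on bonus): 33.7% × 13,500.00 Cr = 4,549.50 Cr
Total earnings tax: 1,813.66 Cr + 4,549.50 Cr = 6,363.16 Cr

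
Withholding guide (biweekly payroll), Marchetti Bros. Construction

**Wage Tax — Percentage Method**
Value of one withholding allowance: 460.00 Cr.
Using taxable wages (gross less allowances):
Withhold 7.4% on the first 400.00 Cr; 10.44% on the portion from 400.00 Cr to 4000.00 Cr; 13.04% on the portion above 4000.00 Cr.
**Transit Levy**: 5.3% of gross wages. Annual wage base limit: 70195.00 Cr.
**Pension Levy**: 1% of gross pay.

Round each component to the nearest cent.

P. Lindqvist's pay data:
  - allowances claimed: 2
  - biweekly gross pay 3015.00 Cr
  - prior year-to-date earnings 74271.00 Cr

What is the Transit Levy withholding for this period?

0.00 Cr

Transit Levy: YTD 74271.00 Cr ≥ cap 70195.00 Cr → 0.00 Cr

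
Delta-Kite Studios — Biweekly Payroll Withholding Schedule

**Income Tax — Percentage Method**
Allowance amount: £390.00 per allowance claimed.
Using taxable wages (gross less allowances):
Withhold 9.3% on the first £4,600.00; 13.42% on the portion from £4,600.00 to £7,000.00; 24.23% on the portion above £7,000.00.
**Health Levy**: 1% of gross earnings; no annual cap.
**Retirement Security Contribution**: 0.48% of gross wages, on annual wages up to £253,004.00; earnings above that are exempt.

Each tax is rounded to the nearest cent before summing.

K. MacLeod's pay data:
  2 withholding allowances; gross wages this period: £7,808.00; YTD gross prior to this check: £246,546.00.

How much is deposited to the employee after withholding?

Income Tax: taxable = £7,808.00 − 2×£390.00 = £7,028.00
  £749.88 + 24.23% × (£7,028.00 − £7,000.00) = £749.88 + 24.23% × £28.00 = £756.66
Health Levy: 1% × £7,808.00 = £78.08
Retirement Security Contribution: cap £253,004.00 − YTD £246,546.00 = £6,458.00 subject; 0.48% × £6,458.00 = £31.00
Total withheld: £756.66 + £78.08 + £31.00 = £865.74
Net pay: £7,808.00 − £865.74 = £6,942.26

£6,942.26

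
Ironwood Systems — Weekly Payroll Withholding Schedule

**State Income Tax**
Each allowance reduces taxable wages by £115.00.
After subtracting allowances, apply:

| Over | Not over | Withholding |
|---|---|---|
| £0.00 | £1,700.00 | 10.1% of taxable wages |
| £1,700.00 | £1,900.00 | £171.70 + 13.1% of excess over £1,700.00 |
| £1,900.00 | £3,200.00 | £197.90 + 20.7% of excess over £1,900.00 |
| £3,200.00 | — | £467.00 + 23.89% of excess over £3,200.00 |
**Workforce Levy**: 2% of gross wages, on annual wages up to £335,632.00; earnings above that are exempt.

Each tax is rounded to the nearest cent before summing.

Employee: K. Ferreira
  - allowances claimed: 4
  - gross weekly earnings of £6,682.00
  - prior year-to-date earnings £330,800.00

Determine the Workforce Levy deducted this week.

Workforce Levy: cap £335,632.00 − YTD £330,800.00 = £4,832.00 subject; 2% × £4,832.00 = £96.64

£96.64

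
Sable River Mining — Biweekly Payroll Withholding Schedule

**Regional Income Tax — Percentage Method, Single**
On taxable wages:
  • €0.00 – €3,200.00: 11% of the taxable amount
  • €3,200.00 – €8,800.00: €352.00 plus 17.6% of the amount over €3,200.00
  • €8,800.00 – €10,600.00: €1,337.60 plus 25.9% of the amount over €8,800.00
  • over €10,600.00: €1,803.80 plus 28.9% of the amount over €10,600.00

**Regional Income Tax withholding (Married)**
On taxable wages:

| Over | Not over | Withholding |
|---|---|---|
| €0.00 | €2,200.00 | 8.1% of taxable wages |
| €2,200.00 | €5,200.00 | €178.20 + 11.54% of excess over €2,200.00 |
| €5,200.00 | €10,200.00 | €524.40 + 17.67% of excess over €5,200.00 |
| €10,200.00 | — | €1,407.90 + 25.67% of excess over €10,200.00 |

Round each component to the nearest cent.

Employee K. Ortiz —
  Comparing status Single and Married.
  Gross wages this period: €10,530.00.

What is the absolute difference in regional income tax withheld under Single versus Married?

Regional Income Tax (Single): taxable = €10,530.00
  €1,337.60 + 25.9% × (€10,530.00 − €8,800.00) = €1,337.60 + 25.9% × €1,730.00 = €1,785.67
Regional Income Tax (Married): taxable = €10,530.00
  €1,407.90 + 25.67% × (€10,530.00 − €10,200.00) = €1,407.90 + 25.67% × €330.00 = €1,492.61
Difference: |€1,785.67 − €1,492.61| = €293.06 (higher under Single)

€293.06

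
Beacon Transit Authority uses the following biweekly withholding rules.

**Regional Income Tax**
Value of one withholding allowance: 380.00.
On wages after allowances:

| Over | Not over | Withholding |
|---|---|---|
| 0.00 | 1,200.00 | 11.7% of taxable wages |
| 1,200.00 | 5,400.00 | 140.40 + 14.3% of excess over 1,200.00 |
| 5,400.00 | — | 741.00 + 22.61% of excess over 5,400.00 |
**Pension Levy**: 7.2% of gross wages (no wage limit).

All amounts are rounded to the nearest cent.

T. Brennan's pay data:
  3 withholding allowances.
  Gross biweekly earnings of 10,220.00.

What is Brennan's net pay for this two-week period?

7,911.11

Regional Income Tax: taxable = 10,220.00 − 3×380.00 = 9,080.00
  741.00 + 22.61% × (9,080.00 − 5,400.00) = 741.00 + 22.61% × 3,680.00 = 1,573.05
Pension Levy: 7.2% × 10,220.00 = 735.84
Total withheld: 1,573.05 + 735.84 = 2,308.89
Net pay: 10,220.00 − 2,308.89 = 7,911.11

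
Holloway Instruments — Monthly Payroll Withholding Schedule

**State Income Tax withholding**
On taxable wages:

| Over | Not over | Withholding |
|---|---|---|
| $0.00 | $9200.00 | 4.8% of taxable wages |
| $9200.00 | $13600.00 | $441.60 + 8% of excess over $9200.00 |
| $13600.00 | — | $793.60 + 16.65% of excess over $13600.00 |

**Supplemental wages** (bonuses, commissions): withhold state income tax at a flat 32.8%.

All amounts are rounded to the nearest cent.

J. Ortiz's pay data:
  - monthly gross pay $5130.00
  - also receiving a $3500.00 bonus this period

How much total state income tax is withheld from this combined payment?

$1394.24

State Income Tax: taxable = $5130.00
  4.8% × $5130.00 = $246.24
Supplemental (32.8% flat on bonus): 32.8% × $3500.00 = $1148.00
Total state income tax: $246.24 + $1148.00 = $1394.24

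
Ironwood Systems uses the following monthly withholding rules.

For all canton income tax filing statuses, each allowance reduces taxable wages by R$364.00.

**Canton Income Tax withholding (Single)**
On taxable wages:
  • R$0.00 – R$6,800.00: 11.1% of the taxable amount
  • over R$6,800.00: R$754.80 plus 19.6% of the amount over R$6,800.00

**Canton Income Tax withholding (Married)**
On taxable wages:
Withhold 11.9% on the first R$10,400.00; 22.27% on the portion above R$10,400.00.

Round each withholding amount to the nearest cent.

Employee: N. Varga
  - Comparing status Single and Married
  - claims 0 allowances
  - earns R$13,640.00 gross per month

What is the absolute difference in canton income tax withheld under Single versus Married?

Canton Income Tax (Single): taxable = R$13,640.00
  R$754.80 + 19.6% × (R$13,640.00 − R$6,800.00) = R$754.80 + 19.6% × R$6,840.00 = R$2,095.44
Canton Income Tax (Married): taxable = R$13,640.00
  R$1,237.60 + 22.27% × (R$13,640.00 − R$10,400.00) = R$1,237.60 + 22.27% × R$3,240.00 = R$1,959.15
Difference: |R$2,095.44 − R$1,959.15| = R$136.29 (higher under Single)

R$136.29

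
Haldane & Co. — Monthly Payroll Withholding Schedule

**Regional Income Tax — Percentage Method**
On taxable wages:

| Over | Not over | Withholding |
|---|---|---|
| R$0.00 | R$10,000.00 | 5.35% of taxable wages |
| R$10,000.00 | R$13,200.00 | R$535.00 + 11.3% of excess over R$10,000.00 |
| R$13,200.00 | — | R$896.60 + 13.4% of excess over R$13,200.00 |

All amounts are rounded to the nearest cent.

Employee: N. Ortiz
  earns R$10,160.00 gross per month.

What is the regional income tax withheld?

Regional Income Tax: taxable = R$10,160.00
  R$535.00 + 11.3% × (R$10,160.00 − R$10,000.00) = R$535.00 + 11.3% × R$160.00 = R$553.08

R$553.08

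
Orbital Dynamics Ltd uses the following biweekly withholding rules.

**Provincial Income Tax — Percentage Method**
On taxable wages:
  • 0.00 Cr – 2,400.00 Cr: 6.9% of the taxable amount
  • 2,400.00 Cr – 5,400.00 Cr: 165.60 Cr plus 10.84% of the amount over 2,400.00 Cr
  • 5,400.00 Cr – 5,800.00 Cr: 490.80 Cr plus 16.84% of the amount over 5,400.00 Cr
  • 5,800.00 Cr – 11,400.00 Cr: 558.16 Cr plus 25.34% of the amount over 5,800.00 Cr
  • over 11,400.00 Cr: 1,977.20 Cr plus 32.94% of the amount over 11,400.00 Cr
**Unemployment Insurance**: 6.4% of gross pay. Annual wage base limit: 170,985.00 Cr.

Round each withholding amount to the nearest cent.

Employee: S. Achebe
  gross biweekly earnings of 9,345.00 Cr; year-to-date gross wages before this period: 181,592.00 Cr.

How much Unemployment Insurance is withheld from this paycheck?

Unemployment Insurance: YTD 181,592.00 Cr ≥ cap 170,985.00 Cr → 0.00 Cr

0.00 Cr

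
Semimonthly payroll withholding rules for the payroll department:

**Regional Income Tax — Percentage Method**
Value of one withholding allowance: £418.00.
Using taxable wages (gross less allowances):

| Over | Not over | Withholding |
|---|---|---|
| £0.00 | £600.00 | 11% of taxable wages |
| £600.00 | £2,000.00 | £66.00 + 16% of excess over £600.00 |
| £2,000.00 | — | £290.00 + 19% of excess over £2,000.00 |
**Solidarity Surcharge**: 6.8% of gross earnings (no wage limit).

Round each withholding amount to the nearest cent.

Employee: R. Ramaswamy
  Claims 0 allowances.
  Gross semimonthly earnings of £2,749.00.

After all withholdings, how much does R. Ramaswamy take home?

£2,129.76

Regional Income Tax: taxable = £2,749.00
  £290.00 + 19% × (£2,749.00 − £2,000.00) = £290.00 + 19% × £749.00 = £432.31
Solidarity Surcharge: 6.8% × £2,749.00 = £186.93
Total withheld: £432.31 + £186.93 = £619.24
Net pay: £2,749.00 − £619.24 = £2,129.76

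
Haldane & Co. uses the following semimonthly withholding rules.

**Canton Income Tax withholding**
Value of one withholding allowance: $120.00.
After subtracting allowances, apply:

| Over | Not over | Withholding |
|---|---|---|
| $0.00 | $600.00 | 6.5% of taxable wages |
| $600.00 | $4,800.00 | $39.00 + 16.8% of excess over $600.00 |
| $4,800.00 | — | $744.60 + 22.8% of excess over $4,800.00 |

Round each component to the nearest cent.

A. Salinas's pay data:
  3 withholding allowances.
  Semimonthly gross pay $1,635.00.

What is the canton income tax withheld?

$152.40

Canton Income Tax: taxable = $1,635.00 − 3×$120.00 = $1,275.00
  $39.00 + 16.8% × ($1,275.00 − $600.00) = $39.00 + 16.8% × $675.00 = $152.40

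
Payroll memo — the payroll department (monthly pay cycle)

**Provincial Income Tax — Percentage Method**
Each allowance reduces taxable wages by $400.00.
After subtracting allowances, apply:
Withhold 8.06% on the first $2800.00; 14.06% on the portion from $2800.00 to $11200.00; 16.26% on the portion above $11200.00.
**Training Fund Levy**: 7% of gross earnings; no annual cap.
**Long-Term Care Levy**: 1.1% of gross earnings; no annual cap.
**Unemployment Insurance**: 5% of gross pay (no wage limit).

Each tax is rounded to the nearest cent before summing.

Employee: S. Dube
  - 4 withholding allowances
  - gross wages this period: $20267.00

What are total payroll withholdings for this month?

Provincial Income Tax: taxable = $20267.00 − 4×$400.00 = $18667.00
  $1406.72 + 16.26% × ($18667.00 − $11200.00) = $1406.72 + 16.26% × $7467.00 = $2620.85
Training Fund Levy: 7% × $20267.00 = $1418.69
Long-Term Care Levy: 1.1% × $20267.00 = $222.94
Unemployment Insurance: 5% × $20267.00 = $1013.35
Total: $2620.85 + $1418.69 + $222.94 + $1013.35 = $5275.83

$5275.83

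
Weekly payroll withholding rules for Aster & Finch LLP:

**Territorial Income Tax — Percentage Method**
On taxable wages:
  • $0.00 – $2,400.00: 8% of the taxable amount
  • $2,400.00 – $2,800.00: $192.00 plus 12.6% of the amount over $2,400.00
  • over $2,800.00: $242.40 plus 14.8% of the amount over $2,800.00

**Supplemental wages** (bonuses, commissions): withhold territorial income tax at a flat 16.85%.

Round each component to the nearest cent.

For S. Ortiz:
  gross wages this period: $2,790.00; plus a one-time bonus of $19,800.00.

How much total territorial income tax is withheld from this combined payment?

Territorial Income Tax: taxable = $2,790.00
  $192.00 + 12.6% × ($2,790.00 − $2,400.00) = $192.00 + 12.6% × $390.00 = $241.14
Supplemental (16.85% flat on bonus): 16.85% × $19,800.00 = $3,336.30
Total territorial income tax: $241.14 + $3,336.30 = $3,577.44

$3,577.44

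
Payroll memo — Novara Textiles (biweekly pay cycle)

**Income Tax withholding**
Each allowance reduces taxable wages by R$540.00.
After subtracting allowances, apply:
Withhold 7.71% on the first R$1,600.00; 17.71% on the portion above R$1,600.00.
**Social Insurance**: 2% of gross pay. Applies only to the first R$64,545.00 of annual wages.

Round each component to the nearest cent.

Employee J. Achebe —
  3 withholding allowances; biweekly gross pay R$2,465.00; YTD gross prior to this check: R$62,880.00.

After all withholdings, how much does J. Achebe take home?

R$2,366.55

Income Tax: taxable = R$2,465.00 − 3×R$540.00 = R$845.00
  7.71% × R$845.00 = R$65.15
Social Insurance: cap R$64,545.00 − YTD R$62,880.00 = R$1,665.00 subject; 2% × R$1,665.00 = R$33.30
Total withheld: R$65.15 + R$33.30 = R$98.45
Net pay: R$2,465.00 − R$98.45 = R$2,366.55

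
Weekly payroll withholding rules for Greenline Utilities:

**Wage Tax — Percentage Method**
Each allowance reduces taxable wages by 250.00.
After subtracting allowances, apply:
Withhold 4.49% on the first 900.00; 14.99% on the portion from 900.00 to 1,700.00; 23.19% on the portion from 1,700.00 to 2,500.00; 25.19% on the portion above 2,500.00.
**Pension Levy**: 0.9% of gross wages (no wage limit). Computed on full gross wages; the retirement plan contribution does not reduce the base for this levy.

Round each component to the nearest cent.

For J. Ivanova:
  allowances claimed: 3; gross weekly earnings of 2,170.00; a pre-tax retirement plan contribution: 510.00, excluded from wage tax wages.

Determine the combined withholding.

61.44

Wage Tax: taxable = 2,170.00 − 510.00 − 3×250.00 = 910.00
  40.41 + 14.99% × (910.00 − 900.00) = 40.41 + 14.99% × 10.00 = 41.91
Pension Levy: 0.9% × 2,170.00 = 19.53
Total: 41.91 + 19.53 = 61.44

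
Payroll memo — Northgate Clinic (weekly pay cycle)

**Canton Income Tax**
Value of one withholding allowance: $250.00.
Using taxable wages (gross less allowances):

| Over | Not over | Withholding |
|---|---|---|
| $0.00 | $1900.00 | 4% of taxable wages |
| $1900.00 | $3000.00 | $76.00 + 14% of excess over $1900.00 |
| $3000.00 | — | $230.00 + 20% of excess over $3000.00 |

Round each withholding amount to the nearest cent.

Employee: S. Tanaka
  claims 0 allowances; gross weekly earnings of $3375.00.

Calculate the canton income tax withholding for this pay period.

$305.00

Canton Income Tax: taxable = $3375.00
  $230.00 + 20% × ($3375.00 − $3000.00) = $230.00 + 20% × $375.00 = $305.00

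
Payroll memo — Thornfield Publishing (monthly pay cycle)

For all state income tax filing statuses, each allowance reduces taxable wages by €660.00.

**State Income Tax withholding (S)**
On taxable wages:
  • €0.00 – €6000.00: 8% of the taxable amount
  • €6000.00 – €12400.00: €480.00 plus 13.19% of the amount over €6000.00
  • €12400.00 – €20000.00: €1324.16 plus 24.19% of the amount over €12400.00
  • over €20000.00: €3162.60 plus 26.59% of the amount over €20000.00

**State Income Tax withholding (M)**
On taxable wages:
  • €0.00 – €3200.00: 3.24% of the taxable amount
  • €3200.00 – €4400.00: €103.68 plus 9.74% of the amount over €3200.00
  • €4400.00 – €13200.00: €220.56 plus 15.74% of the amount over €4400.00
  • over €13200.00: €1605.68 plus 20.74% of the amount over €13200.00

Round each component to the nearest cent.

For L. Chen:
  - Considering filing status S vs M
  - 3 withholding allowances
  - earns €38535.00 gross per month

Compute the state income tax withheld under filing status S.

€7564.57

State Income Tax (S): taxable = €38535.00 − 3×€660.00 = €36555.00
  €3162.60 + 26.59% × (€36555.00 − €20000.00) = €3162.60 + 26.59% × €16555.00 = €7564.57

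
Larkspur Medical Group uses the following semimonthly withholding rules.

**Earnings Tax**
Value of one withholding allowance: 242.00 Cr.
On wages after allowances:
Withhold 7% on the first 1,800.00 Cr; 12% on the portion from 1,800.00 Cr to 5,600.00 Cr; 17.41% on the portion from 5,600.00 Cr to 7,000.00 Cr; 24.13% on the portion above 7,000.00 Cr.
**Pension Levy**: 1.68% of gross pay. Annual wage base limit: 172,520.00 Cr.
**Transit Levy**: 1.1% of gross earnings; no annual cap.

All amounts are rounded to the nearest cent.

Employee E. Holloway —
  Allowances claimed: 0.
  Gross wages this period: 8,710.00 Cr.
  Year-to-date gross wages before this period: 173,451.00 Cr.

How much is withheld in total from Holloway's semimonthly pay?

Earnings Tax: taxable = 8,710.00 Cr
  825.74 Cr + 24.13% × (8,710.00 Cr − 7,000.00 Cr) = 825.74 Cr + 24.13% × 1,710.00 Cr = 1,238.36 Cr
Pension Levy: YTD 173,451.00 Cr ≥ cap 172,520.00 Cr → 0.00 Cr
Transit Levy: 1.1% × 8,710.00 Cr = 95.81 Cr
Total: 1,238.36 Cr + 0.00 Cr + 95.81 Cr = 1,334.17 Cr

1,334.17 Cr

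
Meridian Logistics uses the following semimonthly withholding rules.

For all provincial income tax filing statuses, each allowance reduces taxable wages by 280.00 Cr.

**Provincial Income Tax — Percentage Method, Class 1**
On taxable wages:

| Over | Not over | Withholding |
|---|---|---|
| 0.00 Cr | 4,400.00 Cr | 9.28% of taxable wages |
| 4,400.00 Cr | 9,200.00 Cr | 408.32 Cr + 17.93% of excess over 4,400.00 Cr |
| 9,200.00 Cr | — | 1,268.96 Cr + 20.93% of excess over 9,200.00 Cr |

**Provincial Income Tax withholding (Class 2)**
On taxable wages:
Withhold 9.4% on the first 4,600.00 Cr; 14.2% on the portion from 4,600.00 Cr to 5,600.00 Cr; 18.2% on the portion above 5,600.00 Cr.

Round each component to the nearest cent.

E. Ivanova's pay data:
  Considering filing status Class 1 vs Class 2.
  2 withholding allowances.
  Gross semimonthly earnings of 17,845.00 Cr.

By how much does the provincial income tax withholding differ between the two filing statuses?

260.08 Cr

Provincial Income Tax (Class 1): taxable = 17,845.00 Cr − 2×280.00 Cr = 17,285.00 Cr
  1,268.96 Cr + 20.93% × (17,285.00 Cr − 9,200.00 Cr) = 1,268.96 Cr + 20.93% × 8,085.00 Cr = 2,961.15 Cr
Provincial Income Tax (Class 2): taxable = 17,845.00 Cr − 2×280.00 Cr = 17,285.00 Cr
  574.40 Cr + 18.2% × (17,285.00 Cr − 5,600.00 Cr) = 574.40 Cr + 18.2% × 11,685.00 Cr = 2,701.07 Cr
Difference: |2,961.15 Cr − 2,701.07 Cr| = 260.08 Cr (higher under Class 1)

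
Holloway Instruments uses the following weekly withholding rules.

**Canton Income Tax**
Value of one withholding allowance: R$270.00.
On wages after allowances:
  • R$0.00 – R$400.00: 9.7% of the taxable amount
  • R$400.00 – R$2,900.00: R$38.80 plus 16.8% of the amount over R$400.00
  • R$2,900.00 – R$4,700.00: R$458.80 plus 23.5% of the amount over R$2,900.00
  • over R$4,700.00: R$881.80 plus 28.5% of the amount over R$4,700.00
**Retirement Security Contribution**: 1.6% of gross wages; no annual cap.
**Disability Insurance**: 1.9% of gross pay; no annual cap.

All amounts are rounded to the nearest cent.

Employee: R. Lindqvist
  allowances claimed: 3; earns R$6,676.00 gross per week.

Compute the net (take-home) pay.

Canton Income Tax: taxable = R$6,676.00 − 3×R$270.00 = R$5,866.00
  R$881.80 + 28.5% × (R$5,866.00 − R$4,700.00) = R$881.80 + 28.5% × R$1,166.00 = R$1,214.11
Retirement Security Contribution: 1.6% × R$6,676.00 = R$106.82
Disability Insurance: 1.9% × R$6,676.00 = R$126.84
Total withheld: R$1,214.11 + R$106.82 + R$126.84 = R$1,447.77
Net pay: R$6,676.00 − R$1,447.77 = R$5,228.23

R$5,228.23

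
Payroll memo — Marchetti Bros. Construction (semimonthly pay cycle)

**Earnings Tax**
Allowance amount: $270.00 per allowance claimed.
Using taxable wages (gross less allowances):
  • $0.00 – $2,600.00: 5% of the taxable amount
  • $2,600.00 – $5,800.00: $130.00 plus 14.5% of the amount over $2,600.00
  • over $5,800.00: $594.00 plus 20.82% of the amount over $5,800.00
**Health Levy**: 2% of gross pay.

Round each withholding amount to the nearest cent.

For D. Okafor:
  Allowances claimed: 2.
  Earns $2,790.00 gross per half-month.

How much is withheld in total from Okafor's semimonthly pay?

$168.30

Earnings Tax: taxable = $2,790.00 − 2×$270.00 = $2,250.00
  5% × $2,250.00 = $112.50
Health Levy: 2% × $2,790.00 = $55.80
Total: $112.50 + $55.80 = $168.30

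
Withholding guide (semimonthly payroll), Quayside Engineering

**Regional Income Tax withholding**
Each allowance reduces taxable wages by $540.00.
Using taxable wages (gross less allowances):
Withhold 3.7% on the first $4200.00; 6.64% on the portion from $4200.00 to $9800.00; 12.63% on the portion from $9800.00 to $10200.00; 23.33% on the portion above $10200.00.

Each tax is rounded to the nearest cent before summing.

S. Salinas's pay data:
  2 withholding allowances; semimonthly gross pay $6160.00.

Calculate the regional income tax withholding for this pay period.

Regional Income Tax: taxable = $6160.00 − 2×$540.00 = $5080.00
  $155.40 + 6.64% × ($5080.00 − $4200.00) = $155.40 + 6.64% × $880.00 = $213.83

$213.83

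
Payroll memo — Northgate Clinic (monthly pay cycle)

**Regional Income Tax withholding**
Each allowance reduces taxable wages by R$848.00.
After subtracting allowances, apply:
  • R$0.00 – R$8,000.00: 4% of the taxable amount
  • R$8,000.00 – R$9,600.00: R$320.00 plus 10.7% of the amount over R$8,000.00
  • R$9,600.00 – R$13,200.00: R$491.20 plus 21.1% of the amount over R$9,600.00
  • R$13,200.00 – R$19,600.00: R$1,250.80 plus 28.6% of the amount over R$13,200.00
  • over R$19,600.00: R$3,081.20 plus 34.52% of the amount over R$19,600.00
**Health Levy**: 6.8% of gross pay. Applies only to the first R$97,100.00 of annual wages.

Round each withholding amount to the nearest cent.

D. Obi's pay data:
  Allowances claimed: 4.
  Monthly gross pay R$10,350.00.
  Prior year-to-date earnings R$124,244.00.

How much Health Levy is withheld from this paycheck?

R$0.00

Health Levy: YTD R$124,244.00 ≥ cap R$97,100.00 → R$0.00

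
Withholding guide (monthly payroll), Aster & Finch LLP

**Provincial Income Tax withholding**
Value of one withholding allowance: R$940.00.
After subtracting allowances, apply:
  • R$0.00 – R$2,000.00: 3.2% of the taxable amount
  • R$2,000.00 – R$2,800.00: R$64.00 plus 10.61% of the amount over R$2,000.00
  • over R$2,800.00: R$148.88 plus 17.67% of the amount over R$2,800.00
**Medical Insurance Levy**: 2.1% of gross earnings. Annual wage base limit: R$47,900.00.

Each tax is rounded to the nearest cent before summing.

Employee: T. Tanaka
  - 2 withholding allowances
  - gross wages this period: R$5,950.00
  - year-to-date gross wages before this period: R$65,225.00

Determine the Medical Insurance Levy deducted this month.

R$0.00

Medical Insurance Levy: YTD R$65,225.00 ≥ cap R$47,900.00 → R$0.00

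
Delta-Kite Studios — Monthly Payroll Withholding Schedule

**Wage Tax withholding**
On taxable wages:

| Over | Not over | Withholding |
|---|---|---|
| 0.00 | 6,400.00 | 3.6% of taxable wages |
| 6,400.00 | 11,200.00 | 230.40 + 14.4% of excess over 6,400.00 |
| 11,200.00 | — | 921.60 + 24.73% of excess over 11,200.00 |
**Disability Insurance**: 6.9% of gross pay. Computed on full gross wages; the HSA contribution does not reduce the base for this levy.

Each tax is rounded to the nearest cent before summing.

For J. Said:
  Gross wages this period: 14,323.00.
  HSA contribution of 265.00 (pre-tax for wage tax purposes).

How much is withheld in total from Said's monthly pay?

2,616.67

Wage Tax: taxable = 14,323.00 − 265.00 = 14,058.00
  921.60 + 24.73% × (14,058.00 − 11,200.00) = 921.60 + 24.73% × 2,858.00 = 1,628.38
Disability Insurance: 6.9% × 14,323.00 = 988.29
Total: 1,628.38 + 988.29 = 2,616.67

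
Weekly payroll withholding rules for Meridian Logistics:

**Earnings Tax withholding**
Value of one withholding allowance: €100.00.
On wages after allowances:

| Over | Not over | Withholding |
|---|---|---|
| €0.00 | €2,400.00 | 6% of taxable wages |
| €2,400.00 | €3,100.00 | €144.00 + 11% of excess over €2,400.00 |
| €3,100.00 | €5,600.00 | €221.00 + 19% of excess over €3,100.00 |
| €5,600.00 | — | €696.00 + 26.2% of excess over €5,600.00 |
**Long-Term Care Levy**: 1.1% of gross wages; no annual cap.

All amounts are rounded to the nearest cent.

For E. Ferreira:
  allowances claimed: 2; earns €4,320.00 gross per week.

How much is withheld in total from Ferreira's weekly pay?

Earnings Tax: taxable = €4,320.00 − 2×€100.00 = €4,120.00
  €221.00 + 19% × (€4,120.00 − €3,100.00) = €221.00 + 19% × €1,020.00 = €414.80
Long-Term Care Levy: 1.1% × €4,320.00 = €47.52
Total: €414.80 + €47.52 = €462.32

€462.32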